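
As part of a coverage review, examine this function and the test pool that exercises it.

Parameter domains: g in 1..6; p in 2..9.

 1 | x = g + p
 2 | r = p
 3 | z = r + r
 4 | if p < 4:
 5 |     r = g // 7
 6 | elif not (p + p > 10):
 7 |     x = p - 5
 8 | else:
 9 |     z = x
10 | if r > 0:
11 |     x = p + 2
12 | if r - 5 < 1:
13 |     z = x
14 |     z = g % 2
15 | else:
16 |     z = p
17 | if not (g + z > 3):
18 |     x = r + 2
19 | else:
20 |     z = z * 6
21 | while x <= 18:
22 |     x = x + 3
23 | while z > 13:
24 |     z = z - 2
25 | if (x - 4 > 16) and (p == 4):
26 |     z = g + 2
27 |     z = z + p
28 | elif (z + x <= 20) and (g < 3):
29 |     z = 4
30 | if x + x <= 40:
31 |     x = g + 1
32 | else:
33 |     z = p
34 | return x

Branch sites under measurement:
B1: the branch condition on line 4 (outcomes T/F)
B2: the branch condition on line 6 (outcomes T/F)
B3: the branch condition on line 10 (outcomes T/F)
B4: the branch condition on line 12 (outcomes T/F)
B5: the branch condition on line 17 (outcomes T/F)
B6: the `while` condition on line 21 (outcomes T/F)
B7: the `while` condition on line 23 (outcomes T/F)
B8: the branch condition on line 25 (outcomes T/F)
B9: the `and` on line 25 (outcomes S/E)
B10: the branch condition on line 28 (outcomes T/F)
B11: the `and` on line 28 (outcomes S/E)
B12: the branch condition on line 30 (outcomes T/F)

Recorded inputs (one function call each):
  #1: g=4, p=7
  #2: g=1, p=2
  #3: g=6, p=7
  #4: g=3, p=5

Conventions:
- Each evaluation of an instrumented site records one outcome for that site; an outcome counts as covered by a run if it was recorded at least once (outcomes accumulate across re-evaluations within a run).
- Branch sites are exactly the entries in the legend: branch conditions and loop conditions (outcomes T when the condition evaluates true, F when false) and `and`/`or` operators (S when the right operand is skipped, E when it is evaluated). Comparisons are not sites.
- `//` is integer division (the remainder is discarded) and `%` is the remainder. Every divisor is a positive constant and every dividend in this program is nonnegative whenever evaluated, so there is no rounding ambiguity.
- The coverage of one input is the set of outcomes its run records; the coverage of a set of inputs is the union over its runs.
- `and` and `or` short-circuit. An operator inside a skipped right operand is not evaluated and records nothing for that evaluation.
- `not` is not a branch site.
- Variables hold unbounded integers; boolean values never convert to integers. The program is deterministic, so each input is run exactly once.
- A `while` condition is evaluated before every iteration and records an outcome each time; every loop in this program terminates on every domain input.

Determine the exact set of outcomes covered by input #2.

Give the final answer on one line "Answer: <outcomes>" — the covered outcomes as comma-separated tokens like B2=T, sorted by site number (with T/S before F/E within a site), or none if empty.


Event log for input #2 (g=1, p=2):
  B1->T, B3->F, B4->T, B5->T, B6->T, B6->T, B6->T, B6->T, B6->T, B6->T
  B6->F, B7->F, B9->S, B8->F, B11->S, B10->F, B12->T
as a set, this run covers: B1=T, B3=F, B4=T, B5=T, B6=T, B6=F, B7=F, B8=F, B9=S, B10=F, B11=S, B12=T
Answer: B1=T, B3=F, B4=T, B5=T, B6=T, B6=F, B7=F, B8=F, B9=S, B10=F, B11=S, B12=T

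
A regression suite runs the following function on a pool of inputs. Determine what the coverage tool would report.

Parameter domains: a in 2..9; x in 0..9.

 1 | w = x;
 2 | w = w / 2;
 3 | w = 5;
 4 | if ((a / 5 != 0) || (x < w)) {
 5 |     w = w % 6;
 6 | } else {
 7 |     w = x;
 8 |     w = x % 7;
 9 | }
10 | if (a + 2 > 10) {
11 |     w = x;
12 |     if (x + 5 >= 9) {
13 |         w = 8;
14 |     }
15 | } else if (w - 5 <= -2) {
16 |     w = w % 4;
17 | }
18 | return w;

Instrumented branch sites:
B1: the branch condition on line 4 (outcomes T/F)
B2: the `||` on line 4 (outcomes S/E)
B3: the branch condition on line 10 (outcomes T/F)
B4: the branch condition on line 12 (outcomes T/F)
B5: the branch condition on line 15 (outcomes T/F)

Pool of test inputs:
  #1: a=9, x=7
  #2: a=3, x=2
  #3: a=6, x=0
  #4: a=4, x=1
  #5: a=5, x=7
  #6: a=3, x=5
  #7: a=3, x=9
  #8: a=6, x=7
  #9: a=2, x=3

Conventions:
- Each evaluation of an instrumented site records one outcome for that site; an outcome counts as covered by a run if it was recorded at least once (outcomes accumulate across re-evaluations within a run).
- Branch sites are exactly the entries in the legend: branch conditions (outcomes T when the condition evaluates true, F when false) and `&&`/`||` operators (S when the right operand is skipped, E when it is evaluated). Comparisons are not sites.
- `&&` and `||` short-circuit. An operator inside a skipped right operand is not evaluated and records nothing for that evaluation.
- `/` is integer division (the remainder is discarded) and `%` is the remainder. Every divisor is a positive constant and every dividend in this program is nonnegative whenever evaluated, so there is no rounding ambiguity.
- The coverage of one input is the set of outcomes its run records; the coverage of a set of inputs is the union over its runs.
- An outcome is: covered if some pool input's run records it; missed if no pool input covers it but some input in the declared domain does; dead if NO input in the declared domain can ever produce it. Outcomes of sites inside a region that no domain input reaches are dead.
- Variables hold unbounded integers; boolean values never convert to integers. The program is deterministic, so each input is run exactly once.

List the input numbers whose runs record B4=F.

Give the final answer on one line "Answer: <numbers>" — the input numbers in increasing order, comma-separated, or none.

input #1 (a=9, x=7): does not produce B4=F
input #2 (a=3, x=2): does not produce B4=F
input #3 (a=6, x=0): does not produce B4=F
input #4 (a=4, x=1): does not produce B4=F
input #5 (a=5, x=7): does not produce B4=F
input #6 (a=3, x=5): does not produce B4=F
input #7 (a=3, x=9): does not produce B4=F
input #8 (a=6, x=7): does not produce B4=F
input #9 (a=2, x=3): does not produce B4=F

Answer: none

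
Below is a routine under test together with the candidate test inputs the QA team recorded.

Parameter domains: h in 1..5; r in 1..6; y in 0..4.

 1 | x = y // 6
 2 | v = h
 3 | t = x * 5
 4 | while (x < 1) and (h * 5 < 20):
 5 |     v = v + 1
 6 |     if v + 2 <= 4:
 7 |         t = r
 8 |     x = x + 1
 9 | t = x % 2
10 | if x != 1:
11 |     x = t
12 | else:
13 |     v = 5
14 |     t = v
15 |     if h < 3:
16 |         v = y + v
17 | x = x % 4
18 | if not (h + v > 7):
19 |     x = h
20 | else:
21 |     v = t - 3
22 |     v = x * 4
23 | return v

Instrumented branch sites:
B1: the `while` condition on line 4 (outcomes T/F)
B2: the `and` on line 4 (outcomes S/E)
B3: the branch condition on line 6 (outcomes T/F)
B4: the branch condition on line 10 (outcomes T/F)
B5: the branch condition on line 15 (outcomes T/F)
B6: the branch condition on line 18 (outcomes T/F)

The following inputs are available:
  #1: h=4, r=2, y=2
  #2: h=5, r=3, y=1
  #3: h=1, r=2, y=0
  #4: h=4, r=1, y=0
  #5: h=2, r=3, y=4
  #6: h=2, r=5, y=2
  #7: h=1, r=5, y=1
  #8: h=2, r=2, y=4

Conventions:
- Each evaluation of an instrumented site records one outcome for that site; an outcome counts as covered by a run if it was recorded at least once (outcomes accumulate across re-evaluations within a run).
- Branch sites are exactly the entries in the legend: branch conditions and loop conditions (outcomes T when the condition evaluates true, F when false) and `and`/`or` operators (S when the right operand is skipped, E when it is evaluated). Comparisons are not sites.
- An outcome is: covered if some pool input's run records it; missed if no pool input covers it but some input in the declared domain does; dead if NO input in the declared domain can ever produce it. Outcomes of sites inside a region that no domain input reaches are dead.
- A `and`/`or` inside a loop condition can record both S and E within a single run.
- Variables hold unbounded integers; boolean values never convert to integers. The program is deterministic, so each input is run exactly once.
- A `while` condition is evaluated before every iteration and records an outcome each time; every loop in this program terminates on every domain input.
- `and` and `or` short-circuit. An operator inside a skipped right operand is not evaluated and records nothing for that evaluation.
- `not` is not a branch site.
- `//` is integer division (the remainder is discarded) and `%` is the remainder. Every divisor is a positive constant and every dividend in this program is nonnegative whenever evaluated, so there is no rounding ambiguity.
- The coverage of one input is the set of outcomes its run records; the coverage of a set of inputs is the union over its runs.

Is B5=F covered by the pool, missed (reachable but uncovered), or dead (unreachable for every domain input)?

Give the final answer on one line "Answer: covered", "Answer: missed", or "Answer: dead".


no pool input records B5=F
but domain input (h=3, r=1, y=0) does record it -> reachable, so missed
Answer: missed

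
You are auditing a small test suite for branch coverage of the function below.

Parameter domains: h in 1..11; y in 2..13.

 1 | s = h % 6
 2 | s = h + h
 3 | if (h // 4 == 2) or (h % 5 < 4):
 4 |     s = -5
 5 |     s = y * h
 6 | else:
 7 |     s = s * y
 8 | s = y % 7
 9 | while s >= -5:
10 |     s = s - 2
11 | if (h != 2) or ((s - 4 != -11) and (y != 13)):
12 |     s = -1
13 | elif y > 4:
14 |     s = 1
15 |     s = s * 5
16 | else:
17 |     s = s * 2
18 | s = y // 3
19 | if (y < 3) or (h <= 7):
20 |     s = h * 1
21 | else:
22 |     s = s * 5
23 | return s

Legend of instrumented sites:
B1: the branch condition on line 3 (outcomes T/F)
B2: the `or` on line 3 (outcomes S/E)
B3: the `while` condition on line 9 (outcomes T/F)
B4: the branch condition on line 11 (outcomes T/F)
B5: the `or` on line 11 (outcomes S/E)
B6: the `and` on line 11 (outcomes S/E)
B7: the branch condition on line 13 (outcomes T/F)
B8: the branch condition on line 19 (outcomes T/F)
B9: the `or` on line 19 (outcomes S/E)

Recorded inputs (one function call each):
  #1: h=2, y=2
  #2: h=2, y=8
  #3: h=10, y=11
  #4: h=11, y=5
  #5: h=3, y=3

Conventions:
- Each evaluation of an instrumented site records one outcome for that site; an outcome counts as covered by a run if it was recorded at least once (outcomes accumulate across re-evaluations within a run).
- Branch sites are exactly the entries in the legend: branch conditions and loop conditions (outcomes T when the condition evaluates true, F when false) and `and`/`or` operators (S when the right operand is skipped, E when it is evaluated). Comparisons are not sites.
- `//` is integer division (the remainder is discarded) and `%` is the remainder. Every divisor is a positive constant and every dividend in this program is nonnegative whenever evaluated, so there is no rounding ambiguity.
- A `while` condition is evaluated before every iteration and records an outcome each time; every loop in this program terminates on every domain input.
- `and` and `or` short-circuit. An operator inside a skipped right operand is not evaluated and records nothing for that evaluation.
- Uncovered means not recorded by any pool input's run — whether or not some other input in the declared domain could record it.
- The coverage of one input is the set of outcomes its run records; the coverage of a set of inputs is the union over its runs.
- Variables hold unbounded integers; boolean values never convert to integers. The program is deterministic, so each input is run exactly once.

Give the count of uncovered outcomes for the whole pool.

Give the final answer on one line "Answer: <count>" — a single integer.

test 1 (h=2, y=2) hits B1=T, B2=E, B3=T, B3=F, B4=T, B5=E, B6=E, B8=T, B9=S
test 2 (h=2, y=8) hits B1=T, B2=E, B3=T, B3=F, B4=F, B5=E, B6=S, B7=T, B8=T, B9=E
test 3 (h=10, y=11) hits B1=T, B2=S, B3=T, B3=F, B4=T, B5=S, B8=F, B9=E
test 4 (h=11, y=5) hits B1=T, B2=S, B3=T, B3=F, B4=T, B5=S, B8=F, B9=E
test 5 (h=3, y=3) hits B1=T, B2=E, B3=T, B3=F, B4=T, B5=S, B8=T, B9=E
union over the pool: B1=T, B2=S, B2=E, B3=T, B3=F, B4=T, B4=F, B5=S, B5=E, B6=S, B6=E, B7=T, B8=T, B8=F, B9=S, B9=E
uncovered (2 of 18): B1=F, B7=F

Answer: 2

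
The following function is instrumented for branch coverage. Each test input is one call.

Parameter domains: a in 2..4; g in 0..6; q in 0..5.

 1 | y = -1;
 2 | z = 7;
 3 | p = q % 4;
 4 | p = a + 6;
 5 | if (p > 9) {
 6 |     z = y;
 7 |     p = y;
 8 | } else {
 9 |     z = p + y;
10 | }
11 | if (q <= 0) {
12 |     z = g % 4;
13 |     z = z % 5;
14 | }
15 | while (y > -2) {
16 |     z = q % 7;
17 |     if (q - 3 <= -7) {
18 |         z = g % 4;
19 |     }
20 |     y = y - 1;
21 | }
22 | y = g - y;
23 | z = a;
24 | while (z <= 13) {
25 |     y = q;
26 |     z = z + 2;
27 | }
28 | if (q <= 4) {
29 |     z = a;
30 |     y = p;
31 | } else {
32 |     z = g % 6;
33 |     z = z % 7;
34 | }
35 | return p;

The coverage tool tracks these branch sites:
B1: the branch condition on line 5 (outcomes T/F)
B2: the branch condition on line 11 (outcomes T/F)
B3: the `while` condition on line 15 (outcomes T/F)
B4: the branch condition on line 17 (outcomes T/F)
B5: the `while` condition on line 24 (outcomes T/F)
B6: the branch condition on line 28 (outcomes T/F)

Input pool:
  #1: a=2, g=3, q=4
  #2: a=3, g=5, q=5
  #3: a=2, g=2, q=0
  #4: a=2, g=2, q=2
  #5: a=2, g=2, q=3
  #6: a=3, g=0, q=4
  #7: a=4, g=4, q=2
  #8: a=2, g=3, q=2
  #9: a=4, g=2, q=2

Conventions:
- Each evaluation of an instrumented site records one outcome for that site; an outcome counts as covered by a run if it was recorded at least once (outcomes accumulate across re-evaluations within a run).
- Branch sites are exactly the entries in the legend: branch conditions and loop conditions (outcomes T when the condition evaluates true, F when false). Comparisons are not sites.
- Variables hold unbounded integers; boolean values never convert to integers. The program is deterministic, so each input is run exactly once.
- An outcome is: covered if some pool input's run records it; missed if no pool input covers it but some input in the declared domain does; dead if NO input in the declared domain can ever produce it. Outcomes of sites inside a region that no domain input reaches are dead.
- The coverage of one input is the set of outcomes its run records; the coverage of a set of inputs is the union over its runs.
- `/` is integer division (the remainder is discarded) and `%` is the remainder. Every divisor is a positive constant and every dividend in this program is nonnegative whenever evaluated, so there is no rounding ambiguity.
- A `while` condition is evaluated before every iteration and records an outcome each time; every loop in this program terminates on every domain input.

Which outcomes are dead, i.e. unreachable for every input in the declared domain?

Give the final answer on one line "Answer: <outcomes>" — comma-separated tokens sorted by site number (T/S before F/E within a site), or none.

exhaustive pass over the 126-input domain:
  B4=T: never recorded by any domain input -> dead
  reachable outcomes have witnesses, e.g. B1=T (e.g. a=4, g=0, q=0), B1=F (e.g. a=2, g=0, q=0), B2=T (e.g. a=2, g=0, q=0), B2=F (e.g. a=2, g=0, q=1)

Answer: B4=T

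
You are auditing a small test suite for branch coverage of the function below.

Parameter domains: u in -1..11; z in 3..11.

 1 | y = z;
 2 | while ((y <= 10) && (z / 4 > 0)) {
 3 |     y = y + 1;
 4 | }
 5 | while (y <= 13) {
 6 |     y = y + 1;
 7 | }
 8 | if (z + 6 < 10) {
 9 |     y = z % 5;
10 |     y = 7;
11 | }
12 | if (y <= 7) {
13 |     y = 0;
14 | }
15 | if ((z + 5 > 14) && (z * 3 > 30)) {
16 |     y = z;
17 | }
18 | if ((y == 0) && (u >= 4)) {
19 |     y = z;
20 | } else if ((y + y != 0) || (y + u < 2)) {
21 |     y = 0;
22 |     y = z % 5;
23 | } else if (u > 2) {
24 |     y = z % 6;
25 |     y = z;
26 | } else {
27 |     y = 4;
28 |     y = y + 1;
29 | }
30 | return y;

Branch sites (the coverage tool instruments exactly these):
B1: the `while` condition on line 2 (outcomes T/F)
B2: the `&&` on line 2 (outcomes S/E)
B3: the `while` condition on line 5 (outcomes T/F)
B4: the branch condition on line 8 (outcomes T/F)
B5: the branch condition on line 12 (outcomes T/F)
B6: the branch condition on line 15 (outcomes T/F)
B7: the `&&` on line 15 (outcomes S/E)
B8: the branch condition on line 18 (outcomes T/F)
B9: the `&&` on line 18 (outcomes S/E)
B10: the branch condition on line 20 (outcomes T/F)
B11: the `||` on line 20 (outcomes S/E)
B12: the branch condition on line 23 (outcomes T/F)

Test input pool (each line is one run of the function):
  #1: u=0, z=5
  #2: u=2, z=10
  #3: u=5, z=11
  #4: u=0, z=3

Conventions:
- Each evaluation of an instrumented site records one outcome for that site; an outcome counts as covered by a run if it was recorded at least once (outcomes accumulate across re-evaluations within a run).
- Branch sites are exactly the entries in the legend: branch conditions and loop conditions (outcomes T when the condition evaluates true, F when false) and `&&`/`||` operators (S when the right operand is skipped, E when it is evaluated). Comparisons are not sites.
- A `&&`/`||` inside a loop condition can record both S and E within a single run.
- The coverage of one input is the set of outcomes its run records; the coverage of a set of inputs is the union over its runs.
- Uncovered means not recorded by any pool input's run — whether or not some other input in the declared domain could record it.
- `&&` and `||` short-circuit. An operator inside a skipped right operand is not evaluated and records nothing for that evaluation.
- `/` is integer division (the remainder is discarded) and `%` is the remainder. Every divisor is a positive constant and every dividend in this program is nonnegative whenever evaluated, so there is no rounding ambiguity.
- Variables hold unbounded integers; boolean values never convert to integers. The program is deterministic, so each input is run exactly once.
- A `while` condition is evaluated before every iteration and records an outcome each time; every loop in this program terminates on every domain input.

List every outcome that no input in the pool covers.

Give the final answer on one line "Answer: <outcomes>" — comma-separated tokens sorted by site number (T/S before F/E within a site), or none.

input #1, u=0, z=5: outcomes B1=T, B1=F, B2=S, B2=E, B3=T, B3=F, B4=F, B5=F, B6=F, B7=S, B8=F, B9=S, B10=T, B11=S
input #2, u=2, z=10: outcomes B1=T, B1=F, B2=S, B2=E, B3=T, B3=F, B4=F, B5=F, B6=F, B7=E, B8=F, B9=S, B10=T, B11=S
input #3, u=5, z=11: outcomes B1=F, B2=S, B3=T, B3=F, B4=F, B5=F, B6=T, B7=E, B8=F, B9=S, B10=T, B11=S
input #4, u=0, z=3: outcomes B1=F, B2=E, B3=T, B3=F, B4=T, B5=T, B6=F, B7=S, B8=F, B9=E, B10=T, B11=E
union over the pool: B1=T, B1=F, B2=S, B2=E, B3=T, B3=F, B4=T, B4=F, B5=T, B5=F, B6=T, B6=F, B7=S, B7=E, B8=F, B9=S, B9=E, B10=T, B11=S, B11=E
uncovered (4 of 24): B8=T, B10=F, B12=T, B12=F

Answer: B8=T, B10=F, B12=T, B12=F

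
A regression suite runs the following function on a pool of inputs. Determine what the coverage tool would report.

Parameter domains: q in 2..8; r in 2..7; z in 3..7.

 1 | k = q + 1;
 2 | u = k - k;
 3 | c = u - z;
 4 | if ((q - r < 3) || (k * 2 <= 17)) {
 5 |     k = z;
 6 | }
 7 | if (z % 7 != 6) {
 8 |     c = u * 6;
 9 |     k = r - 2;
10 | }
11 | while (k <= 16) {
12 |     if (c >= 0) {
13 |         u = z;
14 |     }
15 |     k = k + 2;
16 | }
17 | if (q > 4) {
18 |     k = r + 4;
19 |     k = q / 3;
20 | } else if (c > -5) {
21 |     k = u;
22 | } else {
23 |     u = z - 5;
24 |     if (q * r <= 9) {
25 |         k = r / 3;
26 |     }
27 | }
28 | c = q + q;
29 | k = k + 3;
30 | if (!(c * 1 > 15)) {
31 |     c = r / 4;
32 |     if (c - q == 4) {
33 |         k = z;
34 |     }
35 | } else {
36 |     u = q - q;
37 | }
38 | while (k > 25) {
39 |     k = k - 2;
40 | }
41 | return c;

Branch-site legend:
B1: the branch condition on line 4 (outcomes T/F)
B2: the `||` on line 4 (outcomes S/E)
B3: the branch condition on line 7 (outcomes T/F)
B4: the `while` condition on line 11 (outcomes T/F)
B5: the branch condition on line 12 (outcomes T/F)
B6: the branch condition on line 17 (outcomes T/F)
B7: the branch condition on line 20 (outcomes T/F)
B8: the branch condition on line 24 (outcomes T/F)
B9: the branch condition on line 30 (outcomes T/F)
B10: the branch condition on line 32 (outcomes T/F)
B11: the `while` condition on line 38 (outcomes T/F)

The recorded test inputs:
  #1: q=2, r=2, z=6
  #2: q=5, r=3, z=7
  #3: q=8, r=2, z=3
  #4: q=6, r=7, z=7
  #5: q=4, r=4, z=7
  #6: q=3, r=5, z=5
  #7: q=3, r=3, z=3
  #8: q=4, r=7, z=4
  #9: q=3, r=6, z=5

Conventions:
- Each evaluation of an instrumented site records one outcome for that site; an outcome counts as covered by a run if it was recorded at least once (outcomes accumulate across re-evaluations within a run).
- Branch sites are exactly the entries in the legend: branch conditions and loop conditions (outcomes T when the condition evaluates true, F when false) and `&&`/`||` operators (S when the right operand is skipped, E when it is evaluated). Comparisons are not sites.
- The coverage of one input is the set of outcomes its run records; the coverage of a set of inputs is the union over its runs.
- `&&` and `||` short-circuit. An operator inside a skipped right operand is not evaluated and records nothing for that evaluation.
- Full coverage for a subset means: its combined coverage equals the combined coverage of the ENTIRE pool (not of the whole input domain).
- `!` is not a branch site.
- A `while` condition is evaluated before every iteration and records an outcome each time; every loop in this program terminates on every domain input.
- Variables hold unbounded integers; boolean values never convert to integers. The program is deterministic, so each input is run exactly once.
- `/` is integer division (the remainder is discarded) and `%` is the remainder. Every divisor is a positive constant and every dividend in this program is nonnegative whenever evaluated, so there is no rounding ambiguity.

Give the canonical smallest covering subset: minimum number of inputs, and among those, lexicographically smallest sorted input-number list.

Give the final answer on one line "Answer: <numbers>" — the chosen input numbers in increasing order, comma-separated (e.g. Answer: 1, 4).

#1 (q=2, r=2, z=6) -> B2->S, B1->T, B3->F, B4->T, B5->F, B4->T, B5->F, B4->T, B5->F, B4->T, B5->F, B4->T, B5->F, B4->T, ...; covered: B1=T, B2=S, B3=F, B4=T, B4=F, B5=F, B6=F, B7=F, B8=T, B9=T, B10=F, B11=F
#2 (q=5, r=3, z=7) -> B2->S, B1->T, B3->T, B4->T, B5->T, B4->T, B5->T, B4->T, B5->T, B4->T, B5->T, B4->T, B5->T, B4->T, ...; covered: B1=T, B2=S, B3=T, B4=T, B4=F, B5=T, B6=T, B9=T, B10=F, B11=F
#3 (q=8, r=2, z=3) -> B2->E, B1->F, B3->T, B4->T, B5->T, B4->T, B5->T, B4->T, B5->T, B4->T, B5->T, B4->T, B5->T, B4->T, ...; covered: B1=F, B2=E, B3=T, B4=T, B4=F, B5=T, B6=T, B9=F, B11=F
#4 (q=6, r=7, z=7) -> B2->S, B1->T, B3->T, B4->T, B5->T, B4->T, B5->T, B4->T, B5->T, B4->T, B5->T, B4->T, B5->T, B4->T, ...; covered: B1=T, B2=S, B3=T, B4=T, B4=F, B5=T, B6=T, B9=T, B10=F, B11=F
#5 (q=4, r=4, z=7) -> B2->S, B1->T, B3->T, B4->T, B5->T, B4->T, B5->T, B4->T, B5->T, B4->T, B5->T, B4->T, B5->T, B4->T, ...; covered: B1=T, B2=S, B3=T, B4=T, B4=F, B5=T, B6=F, B7=T, B9=T, B10=F, B11=F
#6 (q=3, r=5, z=5) -> B2->S, B1->T, B3->T, B4->T, B5->T, B4->T, B5->T, B4->T, B5->T, B4->T, B5->T, B4->T, B5->T, B4->T, ...; covered: B1=T, B2=S, B3=T, B4=T, B4=F, B5=T, B6=F, B7=T, B9=T, B10=F, B11=F
#7 (q=3, r=3, z=3) -> B2->S, B1->T, B3->T, B4->T, B5->T, B4->T, B5->T, B4->T, B5->T, B4->T, B5->T, B4->T, B5->T, B4->T, ...; covered: B1=T, B2=S, B3=T, B4=T, B4=F, B5=T, B6=F, B7=T, B9=T, B10=F, B11=F
#8 (q=4, r=7, z=4) -> B2->S, B1->T, B3->T, B4->T, B5->T, B4->T, B5->T, B4->T, B5->T, B4->T, B5->T, B4->T, B5->T, B4->T, ...; covered: B1=T, B2=S, B3=T, B4=T, B4=F, B5=T, B6=F, B7=T, B9=T, B10=F, B11=F
#9 (q=3, r=6, z=5) -> B2->S, B1->T, B3->T, B4->T, B5->T, B4->T, B5->T, B4->T, B5->T, B4->T, B5->T, B4->T, B5->T, B4->T, ...; covered: B1=T, B2=S, B3=T, B4=T, B4=F, B5=T, B6=F, B7=T, B9=T, B10=F, B11=F
together the pool reaches 19 outcomes: B1=T, B1=F, B2=S, B2=E, B3=T, B3=F, B4=T, B4=F, B5=T, B5=F, B6=T, B6=F, B7=T, B7=F, B8=T, B9=T, B9=F, B10=F, B11=F
every size-1 subset falls short of the 19 outcomes (best: 12/19)
every size-2 subset falls short of the 19 outcomes (best: 18/19)
the canonical winner is {1, 3, 5}: size 3, full 19-outcome coverage, earliest index list among size-3 covers

Answer: 1, 3, 5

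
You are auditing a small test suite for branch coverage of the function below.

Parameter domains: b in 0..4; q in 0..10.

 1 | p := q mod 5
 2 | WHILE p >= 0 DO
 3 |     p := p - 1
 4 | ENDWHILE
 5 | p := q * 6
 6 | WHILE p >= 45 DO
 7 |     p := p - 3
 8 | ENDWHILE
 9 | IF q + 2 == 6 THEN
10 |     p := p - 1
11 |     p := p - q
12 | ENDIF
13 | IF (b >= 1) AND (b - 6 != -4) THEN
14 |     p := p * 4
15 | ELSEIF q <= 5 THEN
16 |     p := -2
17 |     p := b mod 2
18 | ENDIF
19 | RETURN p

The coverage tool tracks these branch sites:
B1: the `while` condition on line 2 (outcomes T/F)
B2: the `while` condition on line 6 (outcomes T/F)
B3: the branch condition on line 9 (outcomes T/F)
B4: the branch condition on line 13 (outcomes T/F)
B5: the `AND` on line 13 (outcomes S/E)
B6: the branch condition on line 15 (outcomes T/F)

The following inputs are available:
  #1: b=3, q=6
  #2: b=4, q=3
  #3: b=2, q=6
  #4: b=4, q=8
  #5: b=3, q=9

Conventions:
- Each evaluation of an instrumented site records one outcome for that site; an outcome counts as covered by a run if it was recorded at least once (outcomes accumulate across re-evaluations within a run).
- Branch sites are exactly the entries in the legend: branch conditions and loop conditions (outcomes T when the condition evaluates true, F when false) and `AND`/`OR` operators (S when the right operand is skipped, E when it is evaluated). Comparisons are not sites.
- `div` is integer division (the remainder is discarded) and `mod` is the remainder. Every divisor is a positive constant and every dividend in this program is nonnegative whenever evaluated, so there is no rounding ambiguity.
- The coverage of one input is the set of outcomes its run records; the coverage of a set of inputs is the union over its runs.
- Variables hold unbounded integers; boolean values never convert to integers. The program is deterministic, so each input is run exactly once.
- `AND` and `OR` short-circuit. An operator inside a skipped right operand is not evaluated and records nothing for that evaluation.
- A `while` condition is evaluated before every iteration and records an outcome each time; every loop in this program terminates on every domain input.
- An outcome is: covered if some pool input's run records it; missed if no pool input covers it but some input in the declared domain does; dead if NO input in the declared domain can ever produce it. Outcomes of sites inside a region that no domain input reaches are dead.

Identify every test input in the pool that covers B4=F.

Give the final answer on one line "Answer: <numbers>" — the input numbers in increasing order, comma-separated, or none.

input #1 (b=3, q=6): does not record B4=F
input #2 (b=4, q=3): does not record B4=F
input #3 (b=2, q=6): records B4=F
input #4 (b=4, q=8): does not record B4=F
input #5 (b=3, q=9): does not record B4=F

Answer: 3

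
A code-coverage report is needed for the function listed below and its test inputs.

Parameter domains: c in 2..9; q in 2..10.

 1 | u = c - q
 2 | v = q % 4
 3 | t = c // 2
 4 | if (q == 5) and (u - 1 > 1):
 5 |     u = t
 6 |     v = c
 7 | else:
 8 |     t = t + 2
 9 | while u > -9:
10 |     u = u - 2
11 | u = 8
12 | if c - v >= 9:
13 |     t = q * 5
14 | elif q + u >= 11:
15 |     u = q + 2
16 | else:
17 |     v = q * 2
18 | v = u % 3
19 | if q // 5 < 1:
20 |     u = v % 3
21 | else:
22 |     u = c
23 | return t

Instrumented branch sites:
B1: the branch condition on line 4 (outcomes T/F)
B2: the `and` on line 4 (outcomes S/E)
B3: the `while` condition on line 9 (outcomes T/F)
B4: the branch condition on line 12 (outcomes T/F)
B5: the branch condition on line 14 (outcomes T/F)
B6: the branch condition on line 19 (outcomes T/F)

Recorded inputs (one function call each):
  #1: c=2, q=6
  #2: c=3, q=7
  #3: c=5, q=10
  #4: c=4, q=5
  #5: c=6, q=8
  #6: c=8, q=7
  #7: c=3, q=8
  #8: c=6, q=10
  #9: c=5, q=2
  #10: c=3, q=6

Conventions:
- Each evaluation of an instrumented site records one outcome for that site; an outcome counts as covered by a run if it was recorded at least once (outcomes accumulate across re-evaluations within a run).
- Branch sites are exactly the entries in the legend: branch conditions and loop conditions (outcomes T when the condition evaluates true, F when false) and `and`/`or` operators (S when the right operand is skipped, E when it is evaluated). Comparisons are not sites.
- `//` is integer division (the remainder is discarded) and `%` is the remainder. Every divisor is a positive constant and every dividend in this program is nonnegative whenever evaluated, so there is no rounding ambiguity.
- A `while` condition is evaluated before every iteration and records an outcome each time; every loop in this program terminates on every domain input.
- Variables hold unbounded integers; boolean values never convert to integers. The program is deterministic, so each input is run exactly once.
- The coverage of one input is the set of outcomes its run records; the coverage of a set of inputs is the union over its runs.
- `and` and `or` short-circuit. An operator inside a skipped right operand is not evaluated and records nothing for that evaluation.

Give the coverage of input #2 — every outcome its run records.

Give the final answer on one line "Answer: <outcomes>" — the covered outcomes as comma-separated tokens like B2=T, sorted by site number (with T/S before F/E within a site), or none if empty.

Tracing the run of input #2 (c=3, q=7):
  B2->S, B1->F, B3->T, B3->T, B3->T, B3->F, B4->F, B5->T, B6->F
as a set, this run covers: B1=F, B2=S, B3=T, B3=F, B4=F, B5=T, B6=F

Answer: B1=F, B2=S, B3=T, B3=F, B4=F, B5=T, B6=F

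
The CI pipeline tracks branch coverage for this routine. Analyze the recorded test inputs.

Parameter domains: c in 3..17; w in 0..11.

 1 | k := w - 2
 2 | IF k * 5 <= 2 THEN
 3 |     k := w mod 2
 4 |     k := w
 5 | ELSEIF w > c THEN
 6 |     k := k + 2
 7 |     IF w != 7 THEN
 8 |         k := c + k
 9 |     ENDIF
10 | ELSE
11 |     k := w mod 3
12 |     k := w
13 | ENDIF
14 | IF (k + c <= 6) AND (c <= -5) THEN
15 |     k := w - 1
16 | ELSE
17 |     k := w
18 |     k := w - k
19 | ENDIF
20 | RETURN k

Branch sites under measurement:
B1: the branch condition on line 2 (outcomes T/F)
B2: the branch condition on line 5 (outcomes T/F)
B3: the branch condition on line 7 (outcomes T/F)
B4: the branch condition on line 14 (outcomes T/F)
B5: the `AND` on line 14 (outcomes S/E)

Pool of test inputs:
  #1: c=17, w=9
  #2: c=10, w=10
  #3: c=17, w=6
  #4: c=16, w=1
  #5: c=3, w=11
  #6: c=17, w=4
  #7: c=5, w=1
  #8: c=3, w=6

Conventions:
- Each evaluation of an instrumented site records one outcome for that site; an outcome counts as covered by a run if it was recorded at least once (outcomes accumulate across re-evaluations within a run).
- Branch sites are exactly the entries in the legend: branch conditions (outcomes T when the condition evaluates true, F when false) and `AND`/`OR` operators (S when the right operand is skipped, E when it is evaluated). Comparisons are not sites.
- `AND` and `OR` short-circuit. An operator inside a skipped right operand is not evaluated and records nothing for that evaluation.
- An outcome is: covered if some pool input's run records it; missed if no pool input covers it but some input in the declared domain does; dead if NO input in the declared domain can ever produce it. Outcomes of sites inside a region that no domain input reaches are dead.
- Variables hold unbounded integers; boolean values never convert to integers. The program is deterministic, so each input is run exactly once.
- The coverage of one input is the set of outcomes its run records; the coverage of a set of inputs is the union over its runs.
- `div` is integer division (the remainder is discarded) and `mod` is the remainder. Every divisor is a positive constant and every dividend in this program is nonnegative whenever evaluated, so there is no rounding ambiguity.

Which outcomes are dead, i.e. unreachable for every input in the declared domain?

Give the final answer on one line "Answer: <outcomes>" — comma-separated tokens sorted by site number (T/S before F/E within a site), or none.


running all 180 domain inputs and tallying outcomes:
  B4=T: zero occurrences over every domain input -> dead
  reachable outcomes have witnesses, e.g. B1=T (e.g. c=3, w=0), B1=F (e.g. c=3, w=3), B2=T (e.g. c=3, w=4), B2=F (e.g. c=3, w=3)
Answer: B4=T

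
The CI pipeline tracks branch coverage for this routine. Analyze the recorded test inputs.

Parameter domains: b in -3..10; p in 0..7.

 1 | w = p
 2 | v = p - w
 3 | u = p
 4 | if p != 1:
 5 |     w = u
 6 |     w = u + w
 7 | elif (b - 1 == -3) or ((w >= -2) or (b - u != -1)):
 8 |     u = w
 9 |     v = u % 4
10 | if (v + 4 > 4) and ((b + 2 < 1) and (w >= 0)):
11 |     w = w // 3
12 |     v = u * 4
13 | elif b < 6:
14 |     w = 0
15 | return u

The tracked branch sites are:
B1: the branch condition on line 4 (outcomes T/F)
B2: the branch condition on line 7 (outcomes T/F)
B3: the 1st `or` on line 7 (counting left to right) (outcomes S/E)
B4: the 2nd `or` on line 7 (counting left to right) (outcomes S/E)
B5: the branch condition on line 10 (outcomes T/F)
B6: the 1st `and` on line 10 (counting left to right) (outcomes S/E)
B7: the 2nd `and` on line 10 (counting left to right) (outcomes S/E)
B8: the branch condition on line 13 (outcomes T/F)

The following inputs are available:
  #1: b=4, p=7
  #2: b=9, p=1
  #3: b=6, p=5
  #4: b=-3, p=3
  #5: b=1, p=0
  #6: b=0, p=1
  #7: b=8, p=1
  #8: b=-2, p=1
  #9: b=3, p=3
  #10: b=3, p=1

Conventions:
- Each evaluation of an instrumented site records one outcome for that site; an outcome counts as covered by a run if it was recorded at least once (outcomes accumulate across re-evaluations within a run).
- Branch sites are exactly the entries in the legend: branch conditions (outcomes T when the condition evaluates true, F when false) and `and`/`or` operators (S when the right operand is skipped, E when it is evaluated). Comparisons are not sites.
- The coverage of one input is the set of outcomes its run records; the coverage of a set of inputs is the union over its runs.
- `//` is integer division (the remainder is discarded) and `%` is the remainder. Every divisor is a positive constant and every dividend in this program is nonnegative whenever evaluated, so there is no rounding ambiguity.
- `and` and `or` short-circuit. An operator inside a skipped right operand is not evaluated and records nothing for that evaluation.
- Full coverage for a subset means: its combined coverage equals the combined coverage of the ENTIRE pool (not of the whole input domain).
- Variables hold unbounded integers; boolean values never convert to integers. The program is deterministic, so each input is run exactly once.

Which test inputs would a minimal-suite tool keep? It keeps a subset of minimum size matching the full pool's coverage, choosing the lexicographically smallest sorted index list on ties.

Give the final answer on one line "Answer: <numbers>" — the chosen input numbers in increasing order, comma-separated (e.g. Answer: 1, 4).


#1 (b=4, p=7) -> B1->T, B6->S, B5->F, B8->T; covered: B1=T, B5=F, B6=S, B8=T
#2 (b=9, p=1) -> B1->F, B3->E, B4->S, B2->T, B6->E, B7->S, B5->F, B8->F; covered: B1=F, B2=T, B3=E, B4=S, B5=F, B6=E, B7=S, B8=F
#3 (b=6, p=5) -> B1->T, B6->S, B5->F, B8->F; covered: B1=T, B5=F, B6=S, B8=F
#4 (b=-3, p=3) -> B1->T, B6->S, B5->F, B8->T; covered: B1=T, B5=F, B6=S, B8=T
#5 (b=1, p=0) -> B1->T, B6->S, B5->F, B8->T; covered: B1=T, B5=F, B6=S, B8=T
#6 (b=0, p=1) -> B1->F, B3->E, B4->S, B2->T, B6->E, B7->S, B5->F, B8->T; covered: B1=F, B2=T, B3=E, B4=S, B5=F, B6=E, B7=S, B8=T
#7 (b=8, p=1) -> B1->F, B3->E, B4->S, B2->T, B6->E, B7->S, B5->F, B8->F; covered: B1=F, B2=T, B3=E, B4=S, B5=F, B6=E, B7=S, B8=F
#8 (b=-2, p=1) -> B1->F, B3->S, B2->T, B6->E, B7->E, B5->T; covered: B1=F, B2=T, B3=S, B5=T, B6=E, B7=E
#9 (b=3, p=3) -> B1->T, B6->S, B5->F, B8->T; covered: B1=T, B5=F, B6=S, B8=T
#10 (b=3, p=1) -> B1->F, B3->E, B4->S, B2->T, B6->E, B7->S, B5->F, B8->T; covered: B1=F, B2=T, B3=E, B4=S, B5=F, B6=E, B7=S, B8=T
the full pool covers 14 outcomes: B1=T, B1=F, B2=T, B3=S, B3=E, B4=S, B5=T, B5=F, B6=S, B6=E, B7=S, B7=E, B8=T, B8=F
no size-1 subset reaches all 14 outcomes (best union: 8/14)
no size-2 subset reaches all 14 outcomes (best union: 11/14)
the canonical winner is {1, 2, 8}: size 3, full 14-outcome coverage, earliest index list among size-3 covers
Answer: 1, 2, 8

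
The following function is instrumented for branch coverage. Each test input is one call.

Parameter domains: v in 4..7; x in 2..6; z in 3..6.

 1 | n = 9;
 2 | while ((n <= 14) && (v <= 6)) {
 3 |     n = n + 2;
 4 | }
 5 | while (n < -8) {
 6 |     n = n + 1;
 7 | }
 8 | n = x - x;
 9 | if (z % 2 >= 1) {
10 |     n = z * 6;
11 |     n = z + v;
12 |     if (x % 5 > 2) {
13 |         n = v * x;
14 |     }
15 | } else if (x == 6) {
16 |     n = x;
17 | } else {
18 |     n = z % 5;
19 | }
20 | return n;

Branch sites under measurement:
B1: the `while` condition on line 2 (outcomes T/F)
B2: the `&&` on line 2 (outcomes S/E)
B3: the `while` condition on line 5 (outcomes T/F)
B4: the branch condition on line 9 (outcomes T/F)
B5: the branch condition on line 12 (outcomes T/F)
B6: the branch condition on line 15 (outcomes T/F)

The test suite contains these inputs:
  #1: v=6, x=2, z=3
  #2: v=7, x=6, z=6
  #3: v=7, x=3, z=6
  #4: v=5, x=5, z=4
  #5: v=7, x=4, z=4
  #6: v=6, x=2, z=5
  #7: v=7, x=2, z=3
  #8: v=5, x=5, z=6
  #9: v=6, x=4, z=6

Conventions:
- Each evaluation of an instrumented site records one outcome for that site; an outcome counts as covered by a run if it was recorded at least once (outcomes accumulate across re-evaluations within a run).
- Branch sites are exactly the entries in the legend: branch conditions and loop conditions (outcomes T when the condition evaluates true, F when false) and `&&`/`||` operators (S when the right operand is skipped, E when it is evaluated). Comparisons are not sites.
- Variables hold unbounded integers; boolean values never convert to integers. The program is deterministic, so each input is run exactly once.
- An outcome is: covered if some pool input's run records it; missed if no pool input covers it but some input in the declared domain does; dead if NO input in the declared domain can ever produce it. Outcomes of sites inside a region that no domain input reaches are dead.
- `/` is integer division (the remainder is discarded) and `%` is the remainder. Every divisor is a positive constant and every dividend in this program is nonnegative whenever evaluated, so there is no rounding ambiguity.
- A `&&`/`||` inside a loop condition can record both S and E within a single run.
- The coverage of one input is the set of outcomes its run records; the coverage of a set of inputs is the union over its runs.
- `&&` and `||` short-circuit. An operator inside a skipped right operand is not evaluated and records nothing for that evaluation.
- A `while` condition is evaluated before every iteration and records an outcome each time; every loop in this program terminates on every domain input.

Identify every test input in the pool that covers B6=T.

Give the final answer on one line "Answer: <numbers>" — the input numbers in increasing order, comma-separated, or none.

input #1 (v=6, x=2, z=3): never hits B6=T
input #2 (v=7, x=6, z=6): hits B6=T
input #3 (v=7, x=3, z=6): never hits B6=T
input #4 (v=5, x=5, z=4): never hits B6=T
input #5 (v=7, x=4, z=4): never hits B6=T
input #6 (v=6, x=2, z=5): never hits B6=T
input #7 (v=7, x=2, z=3): never hits B6=T
input #8 (v=5, x=5, z=6): never hits B6=T
input #9 (v=6, x=4, z=6): never hits B6=T

Answer: 2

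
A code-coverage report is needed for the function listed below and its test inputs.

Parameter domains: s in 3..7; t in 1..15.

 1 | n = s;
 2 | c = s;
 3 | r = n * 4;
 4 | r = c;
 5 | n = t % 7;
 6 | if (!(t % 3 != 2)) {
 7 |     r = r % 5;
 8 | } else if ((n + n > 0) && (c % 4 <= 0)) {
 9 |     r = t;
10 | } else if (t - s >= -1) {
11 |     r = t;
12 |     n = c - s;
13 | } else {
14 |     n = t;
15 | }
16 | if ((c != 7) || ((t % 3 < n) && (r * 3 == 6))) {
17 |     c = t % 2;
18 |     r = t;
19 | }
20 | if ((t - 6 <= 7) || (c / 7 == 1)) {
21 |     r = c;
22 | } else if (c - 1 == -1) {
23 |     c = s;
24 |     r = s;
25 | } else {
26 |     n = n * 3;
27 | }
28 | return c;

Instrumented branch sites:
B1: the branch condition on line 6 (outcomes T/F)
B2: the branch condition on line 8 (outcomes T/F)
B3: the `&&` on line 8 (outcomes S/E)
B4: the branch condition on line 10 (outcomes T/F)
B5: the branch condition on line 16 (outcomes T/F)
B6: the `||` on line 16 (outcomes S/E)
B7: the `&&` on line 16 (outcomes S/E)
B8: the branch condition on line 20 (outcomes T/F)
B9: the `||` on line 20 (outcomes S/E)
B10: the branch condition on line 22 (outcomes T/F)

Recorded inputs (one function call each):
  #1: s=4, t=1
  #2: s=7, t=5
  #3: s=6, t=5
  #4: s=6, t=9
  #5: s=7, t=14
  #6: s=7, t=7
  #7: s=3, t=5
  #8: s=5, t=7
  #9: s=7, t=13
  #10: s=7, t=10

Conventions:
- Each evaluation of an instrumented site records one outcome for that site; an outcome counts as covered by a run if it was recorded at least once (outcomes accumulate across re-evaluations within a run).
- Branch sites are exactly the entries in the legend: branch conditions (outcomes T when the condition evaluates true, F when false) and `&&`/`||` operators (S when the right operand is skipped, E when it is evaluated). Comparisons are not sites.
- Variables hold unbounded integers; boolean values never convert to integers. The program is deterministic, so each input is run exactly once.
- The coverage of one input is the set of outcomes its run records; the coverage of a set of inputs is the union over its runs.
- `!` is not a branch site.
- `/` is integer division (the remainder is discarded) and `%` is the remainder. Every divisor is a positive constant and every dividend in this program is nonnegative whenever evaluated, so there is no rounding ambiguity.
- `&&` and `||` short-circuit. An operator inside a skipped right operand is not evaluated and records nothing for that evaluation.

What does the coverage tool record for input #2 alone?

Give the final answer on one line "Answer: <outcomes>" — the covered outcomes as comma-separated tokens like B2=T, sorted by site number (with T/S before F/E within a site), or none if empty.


Event log for input #2 (s=7, t=5):
  B1->T, B6->E, B7->E, B5->T, B9->S, B8->T
collecting distinct outcomes: B1=T, B5=T, B6=E, B7=E, B8=T, B9=S
Answer: B1=T, B5=T, B6=E, B7=E, B8=T, B9=S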